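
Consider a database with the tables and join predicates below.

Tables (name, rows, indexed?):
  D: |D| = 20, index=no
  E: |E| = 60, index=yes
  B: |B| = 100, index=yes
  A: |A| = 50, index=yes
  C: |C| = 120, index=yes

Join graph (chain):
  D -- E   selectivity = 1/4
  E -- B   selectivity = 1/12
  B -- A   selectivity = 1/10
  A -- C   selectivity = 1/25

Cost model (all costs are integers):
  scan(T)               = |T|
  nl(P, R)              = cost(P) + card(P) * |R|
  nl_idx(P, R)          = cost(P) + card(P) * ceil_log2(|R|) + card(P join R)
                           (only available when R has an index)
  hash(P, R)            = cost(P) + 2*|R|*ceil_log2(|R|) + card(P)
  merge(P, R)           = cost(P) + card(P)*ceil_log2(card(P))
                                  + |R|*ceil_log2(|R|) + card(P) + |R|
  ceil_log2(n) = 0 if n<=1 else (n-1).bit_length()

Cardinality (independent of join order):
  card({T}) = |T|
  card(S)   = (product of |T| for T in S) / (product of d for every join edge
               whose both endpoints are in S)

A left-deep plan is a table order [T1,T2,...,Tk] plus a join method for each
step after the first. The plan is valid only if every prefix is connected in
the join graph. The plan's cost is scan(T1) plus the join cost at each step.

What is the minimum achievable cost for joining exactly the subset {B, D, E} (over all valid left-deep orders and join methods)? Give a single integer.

1620

Selinger DP over subsets of {B,D,E}:
  {D}: scan cost=20, card=20
  {E}: scan cost=60, card=60
  {B}: scan cost=100, card=100
  {DE}: card=300; try (D,hash)→320, (E,nl_idx)→440, (E,merge)→560, (D,merge)→600, (E,hash)→760, (E,nl)→1220 …(+1); best=320 via (D,hash)
  {BE}: card=500; try (E,hash)→920, (B,nl_idx)→980, (E,nl_idx)→1200, (B,merge)→1280, (E,merge)→1320, (B,hash)→1520 …(+2); best=920 via (E,hash)
  {BDE}: card=2500; try (D,hash)→1620, (B,hash)→2020, (B,merge)→4120, (B,nl_idx)→4920, (D,merge)→6040, (D,nl)→10920 …(+1); best=1620 via (D,hash)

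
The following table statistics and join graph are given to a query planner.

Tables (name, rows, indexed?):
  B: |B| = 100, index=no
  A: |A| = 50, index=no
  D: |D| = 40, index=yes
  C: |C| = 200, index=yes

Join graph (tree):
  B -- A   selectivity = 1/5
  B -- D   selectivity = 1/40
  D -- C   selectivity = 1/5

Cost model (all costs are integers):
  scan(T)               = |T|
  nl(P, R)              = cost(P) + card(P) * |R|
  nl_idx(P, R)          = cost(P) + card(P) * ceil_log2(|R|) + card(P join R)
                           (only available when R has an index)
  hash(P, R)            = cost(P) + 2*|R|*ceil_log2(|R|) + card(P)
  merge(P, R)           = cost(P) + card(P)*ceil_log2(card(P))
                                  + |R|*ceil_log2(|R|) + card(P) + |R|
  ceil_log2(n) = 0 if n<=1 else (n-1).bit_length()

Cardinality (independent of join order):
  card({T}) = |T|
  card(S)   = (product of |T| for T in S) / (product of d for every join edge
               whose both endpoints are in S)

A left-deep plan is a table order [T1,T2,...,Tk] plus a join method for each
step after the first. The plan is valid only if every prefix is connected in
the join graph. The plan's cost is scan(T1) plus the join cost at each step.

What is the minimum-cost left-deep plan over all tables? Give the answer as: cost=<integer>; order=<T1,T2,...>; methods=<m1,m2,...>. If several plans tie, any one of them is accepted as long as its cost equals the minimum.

cost=5580; order=B,D,A,C; methods=hash,hash,hash

Selinger DP (subsets sized 1..n):
  {B}: scan cost=100, card=100
  {A}: scan cost=50, card=50
  {D}: scan cost=40, card=40
  {C}: scan cost=200, card=200
  {AB}: card=1000; try (A,hash)→800, (B,merge)→1200, (A,merge)→1250, (B,hash)→1500, (B,nl)→5050, (A,nl)→5100; best=800 via (A,hash)
  {BD}: card=100; try (D,hash)→680, (D,nl_idx)→800, (B,merge)→1120, (D,merge)→1180, (B,hash)→1480, (B,nl)→4040 …(+1); best=680 via (D,hash)
  {CD}: card=1600; try (D,hash)→880, (C,nl_idx)→1960, (C,merge)→2120, (D,merge)→2280, (D,nl_idx)→3000, (C,hash)→3280 …(+2); best=880 via (D,hash)
  {ABD}: card=1000; try (A,hash)→1380, (A,merge)→1830, (D,hash)→2280, (A,nl)→5680, (D,nl_idx)→7800, (D,merge)→12080 …(+1); best=1380 via (A,hash)
  {BCD}: card=4000; try (C,merge)→3280, (B,hash)→3880, (C,hash)→3980, (C,nl_idx)→5480, (C,nl)→20680, (B,merge)→20880 …(+1); best=3280 via (C,merge)
  {ABCD}: card=40000; try (C,hash)→5580, (A,hash)→7880, (C,merge)→14180, (C,nl_idx)→49380, (A,merge)→55630, (C,nl)→201380 …(+1); best=5580 via (C,hash)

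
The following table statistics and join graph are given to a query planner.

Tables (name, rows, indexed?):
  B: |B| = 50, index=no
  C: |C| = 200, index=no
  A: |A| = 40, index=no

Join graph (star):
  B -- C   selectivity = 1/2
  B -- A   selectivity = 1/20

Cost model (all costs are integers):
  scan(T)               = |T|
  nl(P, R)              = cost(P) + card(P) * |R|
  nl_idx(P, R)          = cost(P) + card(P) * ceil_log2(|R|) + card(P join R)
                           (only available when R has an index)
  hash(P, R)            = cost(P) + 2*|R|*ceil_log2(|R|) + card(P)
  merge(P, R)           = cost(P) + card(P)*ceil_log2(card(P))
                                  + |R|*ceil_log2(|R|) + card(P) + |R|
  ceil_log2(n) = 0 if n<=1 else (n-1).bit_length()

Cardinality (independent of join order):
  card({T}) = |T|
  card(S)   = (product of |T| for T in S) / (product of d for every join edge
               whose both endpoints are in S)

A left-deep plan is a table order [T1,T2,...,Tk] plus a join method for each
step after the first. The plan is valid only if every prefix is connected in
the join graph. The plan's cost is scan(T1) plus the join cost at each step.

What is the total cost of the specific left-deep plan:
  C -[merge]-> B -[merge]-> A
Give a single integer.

step 1: scan C: cost=200, card=200
step 2: join B via merge
    card(P join B) = 200*50/(2) = 5000
    cost = 200 + 200*8 + 50*6 + 200 + 50 = 2350
step 3: join A via merge
    card(P join A) = 5000*40/(20) = 10000
    cost = 2350 + 5000*13 + 40*6 + 5000 + 40 = 72630

72630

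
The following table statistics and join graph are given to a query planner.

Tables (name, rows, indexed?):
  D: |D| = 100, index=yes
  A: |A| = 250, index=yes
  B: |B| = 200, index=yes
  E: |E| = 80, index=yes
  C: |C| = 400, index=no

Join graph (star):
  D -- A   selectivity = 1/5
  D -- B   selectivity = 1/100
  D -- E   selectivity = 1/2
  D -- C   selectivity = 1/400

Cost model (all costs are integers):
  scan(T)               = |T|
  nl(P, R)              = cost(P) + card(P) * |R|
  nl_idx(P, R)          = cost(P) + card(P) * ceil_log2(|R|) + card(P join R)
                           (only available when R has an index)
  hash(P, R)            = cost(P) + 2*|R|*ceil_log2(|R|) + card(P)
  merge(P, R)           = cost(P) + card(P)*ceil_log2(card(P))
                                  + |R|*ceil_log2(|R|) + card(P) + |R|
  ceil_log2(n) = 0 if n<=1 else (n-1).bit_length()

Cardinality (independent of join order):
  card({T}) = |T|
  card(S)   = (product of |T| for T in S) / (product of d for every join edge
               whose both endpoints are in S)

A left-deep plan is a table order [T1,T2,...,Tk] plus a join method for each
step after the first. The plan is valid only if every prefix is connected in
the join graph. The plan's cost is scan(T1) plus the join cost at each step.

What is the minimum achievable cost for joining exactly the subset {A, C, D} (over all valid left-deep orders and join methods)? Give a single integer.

5250

Selinger DP over subsets of {A,C,D}:
  {D}: scan cost=100, card=100
  {A}: scan cost=250, card=250
  {C}: scan cost=400, card=400
  {AD}: card=5000; try (D,hash)→1900, (A,merge)→3150, (D,merge)→3300, (A,hash)→4200, (A,nl_idx)→5900, (D,nl_idx)→7000 …(+2); best=1900 via (D,hash)
  {CD}: card=100; try (D,hash)→2200, (D,nl_idx)→3300, (C,merge)→4900, (D,merge)→5200, (C,hash)→7400, (C,nl)→40100 …(+1); best=2200 via (D,hash)
  {ACD}: card=5000; try (A,merge)→5250, (A,hash)→6300, (A,nl_idx)→8000, (C,hash)→14100, (A,nl)→27200, (C,merge)→75900 …(+1); best=5250 via (A,merge)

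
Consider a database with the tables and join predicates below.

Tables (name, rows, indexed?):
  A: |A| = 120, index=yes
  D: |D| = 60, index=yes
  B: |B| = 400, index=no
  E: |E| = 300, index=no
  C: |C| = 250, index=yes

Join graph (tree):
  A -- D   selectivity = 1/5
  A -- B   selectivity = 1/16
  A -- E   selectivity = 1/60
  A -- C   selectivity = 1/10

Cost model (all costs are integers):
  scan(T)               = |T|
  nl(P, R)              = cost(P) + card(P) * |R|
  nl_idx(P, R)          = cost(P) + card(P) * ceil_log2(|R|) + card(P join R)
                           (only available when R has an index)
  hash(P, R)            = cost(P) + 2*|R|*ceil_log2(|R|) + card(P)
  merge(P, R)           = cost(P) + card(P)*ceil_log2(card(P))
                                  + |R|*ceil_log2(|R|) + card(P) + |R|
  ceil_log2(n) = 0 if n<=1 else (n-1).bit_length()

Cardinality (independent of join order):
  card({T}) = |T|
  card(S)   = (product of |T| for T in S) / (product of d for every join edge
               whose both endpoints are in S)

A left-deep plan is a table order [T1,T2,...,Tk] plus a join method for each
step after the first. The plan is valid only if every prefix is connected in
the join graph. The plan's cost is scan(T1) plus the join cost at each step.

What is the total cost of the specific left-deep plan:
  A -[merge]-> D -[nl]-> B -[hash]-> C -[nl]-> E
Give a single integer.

270617500

step 1: scan A: cost=120, card=120
step 2: join D via merge
    card(P join D) = 120*60/(5) = 1440
    cost = 120 + 120*7 + 60*6 + 120 + 60 = 1500
step 3: join B via nl
    card(P join B) = 1440*400/(16) = 36000
    cost = 1500 + 1440*400 = 577500
step 4: join C via hash
    card(P join C) = 36000*250/(10) = 900000
    cost = 577500 + 2*250*8 + 36000 = 617500
step 5: join E via nl
    card(P join E) = 900000*300/(60) = 4500000
    cost = 617500 + 900000*300 = 270617500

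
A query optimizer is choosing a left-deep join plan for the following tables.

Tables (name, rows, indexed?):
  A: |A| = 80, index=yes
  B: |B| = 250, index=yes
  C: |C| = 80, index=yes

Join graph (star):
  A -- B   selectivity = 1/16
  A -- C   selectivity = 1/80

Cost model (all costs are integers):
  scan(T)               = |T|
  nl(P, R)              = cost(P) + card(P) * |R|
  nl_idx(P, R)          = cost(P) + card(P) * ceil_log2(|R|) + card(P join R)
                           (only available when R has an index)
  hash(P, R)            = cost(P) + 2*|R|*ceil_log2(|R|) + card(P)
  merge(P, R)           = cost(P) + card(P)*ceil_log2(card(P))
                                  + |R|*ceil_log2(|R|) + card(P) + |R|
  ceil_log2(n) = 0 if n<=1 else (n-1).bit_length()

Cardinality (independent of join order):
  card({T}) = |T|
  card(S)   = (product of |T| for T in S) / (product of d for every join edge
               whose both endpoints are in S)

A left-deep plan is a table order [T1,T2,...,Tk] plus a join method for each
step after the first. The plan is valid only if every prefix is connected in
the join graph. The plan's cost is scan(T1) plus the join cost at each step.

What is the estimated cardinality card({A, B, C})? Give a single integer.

Tables in S: A(80), B(250), C(80)
Edges inside S: A-B(d=16), A-C(d=80)
numerator = 80 * 250 * 80 = 1600000
denominator = 16 * 80 = 1280
card(S) = 1600000 / 1280 = 1250

1250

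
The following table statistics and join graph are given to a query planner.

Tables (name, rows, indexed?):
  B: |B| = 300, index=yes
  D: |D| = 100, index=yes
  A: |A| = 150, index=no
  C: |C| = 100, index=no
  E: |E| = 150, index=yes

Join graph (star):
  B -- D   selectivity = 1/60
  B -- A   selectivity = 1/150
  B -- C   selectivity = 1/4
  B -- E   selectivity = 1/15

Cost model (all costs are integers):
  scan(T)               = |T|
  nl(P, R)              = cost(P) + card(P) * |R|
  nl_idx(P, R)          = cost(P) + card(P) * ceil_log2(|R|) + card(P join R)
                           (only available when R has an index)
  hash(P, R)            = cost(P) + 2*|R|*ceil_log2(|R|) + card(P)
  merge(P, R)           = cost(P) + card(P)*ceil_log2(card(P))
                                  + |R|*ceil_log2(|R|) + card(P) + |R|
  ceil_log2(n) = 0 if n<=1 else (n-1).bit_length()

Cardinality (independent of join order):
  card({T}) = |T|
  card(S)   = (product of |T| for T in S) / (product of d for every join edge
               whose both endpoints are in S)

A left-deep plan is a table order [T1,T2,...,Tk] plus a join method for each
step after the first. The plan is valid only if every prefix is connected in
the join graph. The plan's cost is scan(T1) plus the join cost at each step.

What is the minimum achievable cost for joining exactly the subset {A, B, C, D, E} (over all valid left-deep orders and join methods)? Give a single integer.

12800

Selinger DP over subsets of {A,B,C,D,E}:
  {B}: scan cost=300, card=300
  {D}: scan cost=100, card=100
  {A}: scan cost=150, card=150
  {C}: scan cost=100, card=100
  {E}: scan cost=150, card=150
  {BD}: card=500; try (B,nl_idx)→1500, (D,hash)→2000, (D,nl_idx)→2900, (B,merge)→3900, (D,merge)→4100, (B,hash)→5600 …(+2); best=1500 via (B,nl_idx)
  {AB}: card=300; try (B,nl_idx)→1800, (A,hash)→3000, (B,merge)→4500, (A,merge)→4650, (B,hash)→5700, (B,nl)→45150 …(+1); best=1800 via (B,nl_idx)
  {BC}: card=7500; try (C,hash)→2000, (B,merge)→3900, (C,merge)→4100, (B,hash)→5600, (B,nl_idx)→8500, (B,nl)→30100 …(+1); best=2000 via (C,hash)
  {BE}: card=3000; try (E,hash)→3000, (B,merge)→4500, (B,nl_idx)→4500, (E,merge)→4650, (E,nl_idx)→5700, (B,hash)→5700 …(+2); best=3000 via (E,hash)
  {ABD}: card=500; try (D,hash)→3500, (D,nl_idx)→4400, (A,hash)→4400, (D,merge)→5600, (A,merge)→7850, (D,nl)→31800 …(+1); best=3500 via (D,hash)
  {BCD}: card=12500; try (C,hash)→3400, (C,merge)→7300, (D,hash)→10900, (C,nl)→51500, (D,nl_idx)→67000, (D,merge)→107800 …(+1); best=3400 via (C,hash)
  {BDE}: card=5000; try (E,hash)→4400, (D,hash)→7400, (E,merge)→7850, (E,nl_idx)→10500, (D,nl_idx)→29000, (D,merge)→42800 …(+2); best=4400 via (E,hash)
  {ABC}: card=7500; try (C,hash)→3500, (C,merge)→5600, (A,hash)→11900, (C,nl)→31800, (A,merge)→108350, (A,nl)→1127000; best=3500 via (C,hash)
  {ABE}: card=3000; try (E,hash)→4500, (E,merge)→6150, (E,nl_idx)→7200, (A,hash)→8400, (A,merge)→43350, (E,nl)→46800 …(+1); best=4500 via (E,hash)
  {BCE}: card=75000; try (C,hash)→7400, (E,hash)→11900, (C,merge)→42800, (E,merge)→108350, (E,nl_idx)→137000, (C,nl)→303000 …(+1); best=7400 via (C,hash)
  {ABCD}: card=12500; try (C,hash)→5400, (C,merge)→9300, (D,hash)→12400, (A,hash)→18300, (C,nl)→53500, (D,nl_idx)→68500 …(+4); best=5400 via (C,hash)
  {ABDE}: card=5000; try (E,hash)→6400, (D,hash)→8900, (E,merge)→9850, (A,hash)→11800, (E,nl_idx)→12500, (D,nl_idx)→30500 …(+5); best=6400 via (E,hash)
  {BCDE}: card=125000; try (C,hash)→10800, (E,hash)→18300, (C,merge)→75200, (D,hash)→83800, (E,merge)→192250, (E,nl_idx)→228400 …(+5); best=10800 via (C,hash)
  {ABCE}: card=75000; try (C,hash)→8900, (E,hash)→13400, (C,merge)→44300, (A,hash)→84800, (E,merge)→109850, (E,nl_idx)→138500 …(+4); best=8900 via (C,hash)
  {ABCDE}: card=125000; try (C,hash)→12800, (E,hash)→20300, (C,merge)→77200, (D,hash)→85300, (A,hash)→138200, (E,merge)→194250 …(+8); best=12800 via (C,hash)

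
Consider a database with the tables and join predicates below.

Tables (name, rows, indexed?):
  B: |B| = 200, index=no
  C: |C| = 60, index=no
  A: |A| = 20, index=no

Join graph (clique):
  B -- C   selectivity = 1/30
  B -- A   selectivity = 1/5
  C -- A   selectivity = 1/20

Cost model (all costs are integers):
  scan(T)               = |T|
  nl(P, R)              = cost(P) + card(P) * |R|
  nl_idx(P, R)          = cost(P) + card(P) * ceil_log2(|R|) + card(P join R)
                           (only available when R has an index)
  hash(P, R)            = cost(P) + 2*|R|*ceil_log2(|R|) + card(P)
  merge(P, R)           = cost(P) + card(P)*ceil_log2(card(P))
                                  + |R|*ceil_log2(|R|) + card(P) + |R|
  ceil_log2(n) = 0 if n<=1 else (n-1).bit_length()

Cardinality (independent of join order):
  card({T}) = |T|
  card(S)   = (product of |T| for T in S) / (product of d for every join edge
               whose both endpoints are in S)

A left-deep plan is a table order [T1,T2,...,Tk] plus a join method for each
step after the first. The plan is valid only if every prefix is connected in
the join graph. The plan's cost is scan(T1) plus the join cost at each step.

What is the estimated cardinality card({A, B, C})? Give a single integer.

Tables in S: A(20), B(200), C(60)
Edges inside S: B-C(d=30), B-A(d=5), C-A(d=20)
numerator = 20 * 200 * 60 = 240000
denominator = 30 * 5 * 20 = 3000
card(S) = 240000 / 3000 = 80

80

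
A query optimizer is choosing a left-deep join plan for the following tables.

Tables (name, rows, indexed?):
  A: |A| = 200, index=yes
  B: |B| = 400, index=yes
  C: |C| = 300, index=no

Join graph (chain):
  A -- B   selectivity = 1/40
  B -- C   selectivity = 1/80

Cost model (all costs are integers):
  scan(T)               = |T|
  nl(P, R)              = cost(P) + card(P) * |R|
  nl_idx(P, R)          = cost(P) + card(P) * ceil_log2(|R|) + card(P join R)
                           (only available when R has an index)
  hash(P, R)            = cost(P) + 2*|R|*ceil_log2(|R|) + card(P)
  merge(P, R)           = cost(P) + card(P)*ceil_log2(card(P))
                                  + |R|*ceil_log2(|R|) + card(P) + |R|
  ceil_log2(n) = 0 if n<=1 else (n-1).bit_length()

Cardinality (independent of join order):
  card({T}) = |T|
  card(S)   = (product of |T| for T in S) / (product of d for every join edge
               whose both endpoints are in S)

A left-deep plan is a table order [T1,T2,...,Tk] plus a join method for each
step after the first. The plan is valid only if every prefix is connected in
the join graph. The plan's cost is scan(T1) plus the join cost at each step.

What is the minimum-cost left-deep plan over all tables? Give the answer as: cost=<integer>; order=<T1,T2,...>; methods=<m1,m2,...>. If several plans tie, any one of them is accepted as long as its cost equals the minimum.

Selinger DP (subsets sized 1..n):
  {A}: scan cost=200, card=200
  {B}: scan cost=400, card=400
  {C}: scan cost=300, card=300
  {AB}: card=2000; try (B,nl_idx)→4000, (A,hash)→4000, (A,nl_idx)→5600, (B,merge)→6000, (A,merge)→6200, (B,hash)→7600 …(+2); best=4000 via (B,nl_idx)
  {BC}: card=1500; try (B,nl_idx)→4500, (C,hash)→6200, (B,merge)→7300, (C,merge)→7400, (B,hash)→7800, (B,nl)→120300 …(+1); best=4500 via (B,nl_idx)
  {ABC}: card=7500; try (A,hash)→9200, (C,hash)→11400, (A,nl_idx)→24000, (A,merge)→24300, (C,merge)→31000, (A,nl)→304500 …(+1); best=9200 via (A,hash)

cost=9200; order=C,B,A; methods=nl_idx,hash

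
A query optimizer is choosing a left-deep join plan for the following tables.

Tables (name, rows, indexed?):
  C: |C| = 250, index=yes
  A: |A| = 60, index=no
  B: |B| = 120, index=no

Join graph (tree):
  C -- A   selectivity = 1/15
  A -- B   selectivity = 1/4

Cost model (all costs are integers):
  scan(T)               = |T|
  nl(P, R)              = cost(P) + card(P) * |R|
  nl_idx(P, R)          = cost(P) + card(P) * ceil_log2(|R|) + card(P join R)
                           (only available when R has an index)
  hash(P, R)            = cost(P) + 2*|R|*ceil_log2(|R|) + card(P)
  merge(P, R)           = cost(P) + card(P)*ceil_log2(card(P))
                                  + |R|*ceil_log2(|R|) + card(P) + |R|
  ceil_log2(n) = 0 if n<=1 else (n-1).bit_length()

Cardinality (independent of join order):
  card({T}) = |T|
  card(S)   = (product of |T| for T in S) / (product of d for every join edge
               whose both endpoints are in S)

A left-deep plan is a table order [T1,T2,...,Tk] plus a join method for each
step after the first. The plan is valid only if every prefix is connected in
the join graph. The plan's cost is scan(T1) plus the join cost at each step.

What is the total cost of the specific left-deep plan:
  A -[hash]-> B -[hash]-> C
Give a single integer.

step 1: scan A: cost=60, card=60
step 2: join B via hash
    card(P join B) = 60*120/(4) = 1800
    cost = 60 + 2*120*7 + 60 = 1800
step 3: join C via hash
    card(P join C) = 1800*250/(15) = 30000
    cost = 1800 + 2*250*8 + 1800 = 7600

7600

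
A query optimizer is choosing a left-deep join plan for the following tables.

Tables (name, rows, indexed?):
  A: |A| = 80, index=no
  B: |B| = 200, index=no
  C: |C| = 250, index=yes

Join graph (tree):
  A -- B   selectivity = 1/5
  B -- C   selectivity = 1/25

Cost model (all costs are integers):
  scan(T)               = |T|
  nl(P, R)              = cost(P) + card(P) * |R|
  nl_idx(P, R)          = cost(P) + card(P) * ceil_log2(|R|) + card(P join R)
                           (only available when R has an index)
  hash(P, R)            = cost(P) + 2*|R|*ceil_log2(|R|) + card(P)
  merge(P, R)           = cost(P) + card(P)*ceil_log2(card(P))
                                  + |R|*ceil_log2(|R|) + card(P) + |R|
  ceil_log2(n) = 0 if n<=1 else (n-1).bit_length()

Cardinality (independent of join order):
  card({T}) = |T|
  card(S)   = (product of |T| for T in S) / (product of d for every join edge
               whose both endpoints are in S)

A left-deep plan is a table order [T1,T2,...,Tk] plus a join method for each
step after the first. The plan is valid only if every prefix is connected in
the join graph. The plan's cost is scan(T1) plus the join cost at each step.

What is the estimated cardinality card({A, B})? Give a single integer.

3200

Tables in S: A(80), B(200)
Edges inside S: A-B(d=5)
numerator = 80 * 200 = 16000
denominator = 5 = 5
card(S) = 16000 / 5 = 3200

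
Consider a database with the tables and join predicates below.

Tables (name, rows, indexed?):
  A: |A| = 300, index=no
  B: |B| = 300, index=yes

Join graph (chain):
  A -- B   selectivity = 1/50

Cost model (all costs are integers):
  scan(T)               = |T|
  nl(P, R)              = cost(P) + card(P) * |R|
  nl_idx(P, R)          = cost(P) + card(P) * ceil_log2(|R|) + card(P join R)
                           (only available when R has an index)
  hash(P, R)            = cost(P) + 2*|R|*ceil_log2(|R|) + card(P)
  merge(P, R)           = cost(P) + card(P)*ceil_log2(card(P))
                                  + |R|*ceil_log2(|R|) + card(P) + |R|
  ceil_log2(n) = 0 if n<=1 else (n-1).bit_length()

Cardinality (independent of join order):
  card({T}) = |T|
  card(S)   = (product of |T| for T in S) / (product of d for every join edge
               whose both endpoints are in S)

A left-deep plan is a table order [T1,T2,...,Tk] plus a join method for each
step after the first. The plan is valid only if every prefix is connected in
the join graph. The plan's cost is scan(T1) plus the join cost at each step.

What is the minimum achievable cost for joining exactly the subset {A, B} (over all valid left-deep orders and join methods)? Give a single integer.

4800

Selinger DP over subsets of {A,B}:
  {A}: scan cost=300, card=300
  {B}: scan cost=300, card=300
  {AB}: card=1800; try (B,nl_idx)→4800, (B,hash)→6000, (A,hash)→6000, (B,merge)→6300, (A,merge)→6300, (B,nl)→90300 …(+1); best=4800 via (B,nl_idx)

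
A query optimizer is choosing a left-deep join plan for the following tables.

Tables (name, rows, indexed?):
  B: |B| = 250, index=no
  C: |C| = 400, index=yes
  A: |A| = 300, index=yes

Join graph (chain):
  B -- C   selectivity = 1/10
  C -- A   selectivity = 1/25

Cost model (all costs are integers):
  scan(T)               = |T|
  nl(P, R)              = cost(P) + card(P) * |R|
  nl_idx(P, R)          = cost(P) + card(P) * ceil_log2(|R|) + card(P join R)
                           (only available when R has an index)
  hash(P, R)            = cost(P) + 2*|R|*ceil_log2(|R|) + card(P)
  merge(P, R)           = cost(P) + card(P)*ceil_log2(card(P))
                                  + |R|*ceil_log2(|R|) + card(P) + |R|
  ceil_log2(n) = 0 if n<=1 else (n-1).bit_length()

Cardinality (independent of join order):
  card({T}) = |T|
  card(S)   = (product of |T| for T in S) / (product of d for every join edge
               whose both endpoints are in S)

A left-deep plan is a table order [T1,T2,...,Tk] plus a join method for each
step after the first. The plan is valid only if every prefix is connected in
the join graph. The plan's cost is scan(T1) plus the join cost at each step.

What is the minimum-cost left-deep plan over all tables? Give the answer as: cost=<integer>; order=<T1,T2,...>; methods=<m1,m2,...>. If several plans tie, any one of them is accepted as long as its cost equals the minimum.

cost=15000; order=C,A,B; methods=hash,hash

Selinger DP (subsets sized 1..n):
  {B}: scan cost=250, card=250
  {C}: scan cost=400, card=400
  {A}: scan cost=300, card=300
  {BC}: card=10000; try (B,hash)→4800, (C,merge)→6500, (B,merge)→6650, (C,hash)→7700, (C,nl_idx)→12500, (C,nl)→100250 …(+1); best=4800 via (B,hash)
  {AC}: card=4800; try (A,hash)→6200, (C,merge)→7300, (A,merge)→7400, (C,hash)→7800, (C,nl_idx)→7800, (A,nl_idx)→8800 …(+2); best=6200 via (A,hash)
  {ABC}: card=120000; try (B,hash)→15000, (A,hash)→20200, (B,merge)→75650, (A,merge)→157800, (A,nl_idx)→214800, (B,nl)→1206200 …(+1); best=15000 via (B,hash)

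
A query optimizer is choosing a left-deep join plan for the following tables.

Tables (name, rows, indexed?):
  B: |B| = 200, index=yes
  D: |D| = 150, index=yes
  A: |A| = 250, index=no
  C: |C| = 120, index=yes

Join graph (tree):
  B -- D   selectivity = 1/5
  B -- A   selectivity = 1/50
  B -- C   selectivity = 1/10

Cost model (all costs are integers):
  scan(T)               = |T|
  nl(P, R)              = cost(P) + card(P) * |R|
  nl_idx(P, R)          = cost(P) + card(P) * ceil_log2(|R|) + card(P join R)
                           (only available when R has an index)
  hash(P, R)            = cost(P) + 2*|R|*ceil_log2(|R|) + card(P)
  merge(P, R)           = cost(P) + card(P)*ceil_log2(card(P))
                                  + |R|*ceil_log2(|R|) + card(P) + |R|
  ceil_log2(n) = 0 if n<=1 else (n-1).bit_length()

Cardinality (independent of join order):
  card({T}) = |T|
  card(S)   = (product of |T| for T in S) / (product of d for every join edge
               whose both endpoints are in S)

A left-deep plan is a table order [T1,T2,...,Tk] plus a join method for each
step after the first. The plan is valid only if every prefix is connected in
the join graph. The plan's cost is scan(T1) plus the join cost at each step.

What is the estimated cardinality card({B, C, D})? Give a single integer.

Tables in S: B(200), C(120), D(150)
Edges inside S: B-D(d=5), B-C(d=10)
numerator = 200 * 120 * 150 = 3600000
denominator = 5 * 10 = 50
card(S) = 3600000 / 50 = 72000

72000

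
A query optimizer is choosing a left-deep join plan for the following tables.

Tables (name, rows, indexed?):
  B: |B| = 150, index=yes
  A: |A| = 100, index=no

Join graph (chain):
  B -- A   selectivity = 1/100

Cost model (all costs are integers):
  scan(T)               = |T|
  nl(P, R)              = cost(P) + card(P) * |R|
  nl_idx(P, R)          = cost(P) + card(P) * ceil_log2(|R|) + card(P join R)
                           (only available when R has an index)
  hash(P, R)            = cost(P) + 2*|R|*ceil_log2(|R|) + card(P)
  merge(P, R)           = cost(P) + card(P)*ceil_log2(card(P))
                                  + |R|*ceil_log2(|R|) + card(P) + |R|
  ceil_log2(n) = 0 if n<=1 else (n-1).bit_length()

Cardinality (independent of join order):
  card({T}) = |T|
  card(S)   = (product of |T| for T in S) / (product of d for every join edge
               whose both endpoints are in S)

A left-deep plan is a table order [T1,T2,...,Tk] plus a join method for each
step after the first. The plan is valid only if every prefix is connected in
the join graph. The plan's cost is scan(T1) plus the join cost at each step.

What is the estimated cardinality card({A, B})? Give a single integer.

150

Tables in S: A(100), B(150)
Edges inside S: B-A(d=100)
numerator = 100 * 150 = 15000
denominator = 100 = 100
card(S) = 15000 / 100 = 150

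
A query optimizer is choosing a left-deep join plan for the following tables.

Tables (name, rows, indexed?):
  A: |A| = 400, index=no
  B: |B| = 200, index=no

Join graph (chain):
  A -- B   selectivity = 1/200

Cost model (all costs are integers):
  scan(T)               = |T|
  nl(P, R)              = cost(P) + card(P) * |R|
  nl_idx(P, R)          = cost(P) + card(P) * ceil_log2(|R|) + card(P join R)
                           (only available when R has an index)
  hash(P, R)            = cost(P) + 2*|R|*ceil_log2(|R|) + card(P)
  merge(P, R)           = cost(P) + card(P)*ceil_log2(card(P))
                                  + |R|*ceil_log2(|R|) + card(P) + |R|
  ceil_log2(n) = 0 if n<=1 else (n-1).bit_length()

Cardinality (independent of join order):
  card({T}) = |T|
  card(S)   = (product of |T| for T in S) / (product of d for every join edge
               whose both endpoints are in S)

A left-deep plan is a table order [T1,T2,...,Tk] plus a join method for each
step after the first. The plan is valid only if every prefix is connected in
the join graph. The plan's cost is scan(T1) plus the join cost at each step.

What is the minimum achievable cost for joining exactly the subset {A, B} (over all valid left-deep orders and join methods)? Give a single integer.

4000

Selinger DP over subsets of {A,B}:
  {A}: scan cost=400, card=400
  {B}: scan cost=200, card=200
  {AB}: card=400; try (B,hash)→4000, (A,merge)→6000, (B,merge)→6200, (A,hash)→7600, (A,nl)→80200, (B,nl)→80400; best=4000 via (B,hash)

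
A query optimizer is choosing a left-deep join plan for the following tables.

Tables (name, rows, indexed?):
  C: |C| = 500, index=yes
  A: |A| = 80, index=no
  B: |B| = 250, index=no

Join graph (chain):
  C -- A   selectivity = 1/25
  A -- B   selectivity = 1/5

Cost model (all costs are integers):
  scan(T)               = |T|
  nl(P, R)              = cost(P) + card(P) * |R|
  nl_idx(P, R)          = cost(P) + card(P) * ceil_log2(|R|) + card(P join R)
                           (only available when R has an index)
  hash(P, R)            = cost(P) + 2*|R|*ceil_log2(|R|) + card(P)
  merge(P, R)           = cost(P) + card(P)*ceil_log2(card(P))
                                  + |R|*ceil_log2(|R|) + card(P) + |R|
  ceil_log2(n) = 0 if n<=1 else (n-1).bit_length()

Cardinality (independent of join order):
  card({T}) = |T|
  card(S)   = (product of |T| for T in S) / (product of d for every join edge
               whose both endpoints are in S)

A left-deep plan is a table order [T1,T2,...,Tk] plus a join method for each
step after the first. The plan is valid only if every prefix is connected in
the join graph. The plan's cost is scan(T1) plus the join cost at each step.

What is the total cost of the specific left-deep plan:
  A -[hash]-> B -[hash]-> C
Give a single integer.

17160

step 1: scan A: cost=80, card=80
step 2: join B via hash
    card(P join B) = 80*250/(5) = 4000
    cost = 80 + 2*250*8 + 80 = 4160
step 3: join C via hash
    card(P join C) = 4000*500/(25) = 80000
    cost = 4160 + 2*500*9 + 4000 = 17160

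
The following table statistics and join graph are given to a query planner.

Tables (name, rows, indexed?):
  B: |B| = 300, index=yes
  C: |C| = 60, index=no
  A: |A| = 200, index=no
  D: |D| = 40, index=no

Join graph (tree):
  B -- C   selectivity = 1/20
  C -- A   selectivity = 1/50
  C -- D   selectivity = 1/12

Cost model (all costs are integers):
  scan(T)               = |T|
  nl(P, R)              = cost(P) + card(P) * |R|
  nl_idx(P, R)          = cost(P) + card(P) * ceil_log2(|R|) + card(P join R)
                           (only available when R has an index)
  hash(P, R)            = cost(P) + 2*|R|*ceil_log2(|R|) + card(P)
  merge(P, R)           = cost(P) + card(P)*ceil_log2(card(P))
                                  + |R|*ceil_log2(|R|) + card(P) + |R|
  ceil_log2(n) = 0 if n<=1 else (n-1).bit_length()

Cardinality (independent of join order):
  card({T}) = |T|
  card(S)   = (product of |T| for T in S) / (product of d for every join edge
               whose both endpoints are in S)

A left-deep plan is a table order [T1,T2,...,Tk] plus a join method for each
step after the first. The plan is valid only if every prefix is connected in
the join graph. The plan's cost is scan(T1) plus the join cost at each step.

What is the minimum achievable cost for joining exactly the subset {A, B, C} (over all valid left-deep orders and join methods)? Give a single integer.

Selinger DP over subsets of {A,B,C}:
  {B}: scan cost=300, card=300
  {C}: scan cost=60, card=60
  {A}: scan cost=200, card=200
  {BC}: card=900; try (C,hash)→1320, (B,nl_idx)→1500, (B,merge)→3480, (C,merge)→3720, (B,hash)→5520, (B,nl)→18060 …(+1); best=1320 via (C,hash)
  {AC}: card=240; try (C,hash)→1120, (A,merge)→2280, (C,merge)→2420, (A,hash)→3320, (A,nl)→12060, (C,nl)→12200; best=1120 via (C,hash)
  {ABC}: card=3600; try (A,hash)→5420, (B,merge)→6280, (B,hash)→6760, (B,nl_idx)→6880, (A,merge)→13020, (B,nl)→73120 …(+1); best=5420 via (A,hash)

5420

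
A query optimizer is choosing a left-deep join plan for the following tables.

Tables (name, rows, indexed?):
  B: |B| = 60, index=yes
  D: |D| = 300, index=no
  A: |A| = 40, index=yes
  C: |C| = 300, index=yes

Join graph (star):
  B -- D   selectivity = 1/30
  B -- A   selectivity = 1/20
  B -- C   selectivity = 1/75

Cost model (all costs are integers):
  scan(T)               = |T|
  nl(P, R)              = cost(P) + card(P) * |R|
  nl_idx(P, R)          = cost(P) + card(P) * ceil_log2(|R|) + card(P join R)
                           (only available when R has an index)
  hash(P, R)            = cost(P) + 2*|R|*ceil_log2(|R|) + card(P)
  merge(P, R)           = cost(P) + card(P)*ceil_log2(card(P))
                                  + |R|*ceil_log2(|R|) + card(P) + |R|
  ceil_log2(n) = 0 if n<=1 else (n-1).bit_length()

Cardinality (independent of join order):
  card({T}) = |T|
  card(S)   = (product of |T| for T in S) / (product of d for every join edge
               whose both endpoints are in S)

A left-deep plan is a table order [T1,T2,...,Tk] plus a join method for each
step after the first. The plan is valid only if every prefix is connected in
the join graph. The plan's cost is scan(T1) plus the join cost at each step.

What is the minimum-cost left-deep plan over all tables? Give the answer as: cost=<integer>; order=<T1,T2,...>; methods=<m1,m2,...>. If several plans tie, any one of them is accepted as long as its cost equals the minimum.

cost=7440; order=B,C,A,D; methods=nl_idx,hash,hash

Selinger DP (subsets sized 1..n):
  {B}: scan cost=60, card=60
  {D}: scan cost=300, card=300
  {A}: scan cost=40, card=40
  {C}: scan cost=300, card=300
  {BD}: card=600; try (B,hash)→1320, (B,nl_idx)→2700, (D,merge)→3480, (B,merge)→3720, (D,hash)→5520, (D,nl)→18060 …(+1); best=1320 via (B,hash)
  {AB}: card=120; try (B,nl_idx)→400, (A,nl_idx)→540, (A,hash)→600, (B,merge)→740, (A,merge)→760, (B,hash)→800 …(+2); best=400 via (B,nl_idx)
  {BC}: card=240; try (C,nl_idx)→840, (B,hash)→1320, (B,nl_idx)→2340, (C,merge)→3480, (B,merge)→3720, (C,hash)→5520 …(+2); best=840 via (C,nl_idx)
  {ABD}: card=1200; try (A,hash)→2400, (D,merge)→4360, (D,hash)→5920, (A,nl_idx)→6120, (A,merge)→8200, (A,nl)→25320 …(+1); best=2400 via (A,hash)
  {BCD}: card=2400; try (D,merge)→6000, (D,hash)→6480, (C,hash)→7320, (C,nl_idx)→9120, (C,merge)→10920, (D,nl)→72840 …(+1); best=6000 via (D,merge)
  {ABC}: card=480; try (A,hash)→1560, (C,nl_idx)→1960, (A,nl_idx)→2760, (A,merge)→3280, (C,merge)→4360, (C,hash)→5920 …(+2); best=1560 via (A,hash)
  {ABCD}: card=4800; try (D,hash)→7440, (A,hash)→8880, (C,hash)→9000, (D,merge)→9360, (C,nl_idx)→18000, (C,merge)→19800 …(+5); best=7440 via (D,hash)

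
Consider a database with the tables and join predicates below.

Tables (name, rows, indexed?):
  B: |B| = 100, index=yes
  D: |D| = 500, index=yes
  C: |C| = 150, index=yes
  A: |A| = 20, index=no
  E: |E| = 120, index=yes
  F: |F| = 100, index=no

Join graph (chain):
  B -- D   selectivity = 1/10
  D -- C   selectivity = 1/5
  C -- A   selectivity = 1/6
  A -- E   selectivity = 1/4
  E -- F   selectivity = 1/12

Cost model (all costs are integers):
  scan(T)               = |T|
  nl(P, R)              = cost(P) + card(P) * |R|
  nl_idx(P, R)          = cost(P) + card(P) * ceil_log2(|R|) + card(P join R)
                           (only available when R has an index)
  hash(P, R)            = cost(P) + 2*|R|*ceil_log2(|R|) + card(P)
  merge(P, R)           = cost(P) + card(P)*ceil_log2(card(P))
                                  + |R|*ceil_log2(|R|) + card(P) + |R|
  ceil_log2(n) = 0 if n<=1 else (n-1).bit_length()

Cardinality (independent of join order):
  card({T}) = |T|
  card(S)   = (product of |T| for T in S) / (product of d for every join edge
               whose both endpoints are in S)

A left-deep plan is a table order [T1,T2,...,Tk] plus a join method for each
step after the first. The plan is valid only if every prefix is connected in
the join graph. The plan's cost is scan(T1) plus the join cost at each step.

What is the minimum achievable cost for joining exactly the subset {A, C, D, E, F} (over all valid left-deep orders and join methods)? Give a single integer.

Selinger DP over subsets of {A,C,D,E,F}:
  {D}: scan cost=500, card=500
  {C}: scan cost=150, card=150
  {A}: scan cost=20, card=20
  {E}: scan cost=120, card=120
  {F}: scan cost=100, card=100
  {CD}: card=15000; try (C,hash)→3400, (D,merge)→6500, (C,merge)→6850, (D,hash)→9300, (D,nl_idx)→16500, (C,nl_idx)→19500 …(+2); best=3400 via (C,hash)
  {AC}: card=500; try (A,hash)→500, (C,nl_idx)→680, (C,merge)→1490, (A,merge)→1620, (C,hash)→2440, (C,nl)→3020 …(+1); best=500 via (A,hash)
  {AE}: card=600; try (A,hash)→440, (E,nl_idx)→760, (E,merge)→1100, (A,merge)→1200, (E,hash)→1720, (E,nl)→2420 …(+1); best=440 via (A,hash)
  {EF}: card=1000; try (F,hash)→1640, (E,nl_idx)→1800, (E,merge)→1860, (F,merge)→1880, (E,hash)→1880, (E,nl)→12100 …(+1); best=1640 via (F,hash)
  {ACD}: card=50000; try (D,hash)→10000, (D,merge)→10500, (A,hash)→18600, (D,nl_idx)→55000, (A,merge)→228520, (D,nl)→250500 …(+1); best=10000 via (D,hash)
  {ACE}: card=15000; try (E,hash)→2680, (C,hash)→3440, (E,merge)→6460, (C,merge)→8390, (E,nl_idx)→19000, (C,nl_idx)→20240 …(+2); best=2680 via (E,hash)
  {AEF}: card=5000; try (F,hash)→2440, (A,hash)→2840, (F,merge)→7840, (A,merge)→12760, (A,nl)→21640, (F,nl)→60440; best=2440 via (F,hash)
  {ACDE}: card=1500000; try (D,hash)→26680, (E,hash)→61680, (D,merge)→232680, (E,merge)→860960, (D,nl_idx)→1637680, (E,nl_idx)→1860000 …(+2); best=26680 via (D,hash)
  {ACEF}: card=125000; try (C,hash)→9840, (F,hash)→19080, (C,merge)→73790, (C,nl_idx)→167440, (F,merge)→228480, (C,nl)→752440 …(+1); best=9840 via (C,hash)
  {ACDEF}: card=12500000; try (D,hash)→143840, (F,hash)→1528080, (D,merge)→2264840, (D,nl_idx)→13634840, (F,merge)→33027480, (D,nl)→62509840 …(+1); best=143840 via (D,hash)

143840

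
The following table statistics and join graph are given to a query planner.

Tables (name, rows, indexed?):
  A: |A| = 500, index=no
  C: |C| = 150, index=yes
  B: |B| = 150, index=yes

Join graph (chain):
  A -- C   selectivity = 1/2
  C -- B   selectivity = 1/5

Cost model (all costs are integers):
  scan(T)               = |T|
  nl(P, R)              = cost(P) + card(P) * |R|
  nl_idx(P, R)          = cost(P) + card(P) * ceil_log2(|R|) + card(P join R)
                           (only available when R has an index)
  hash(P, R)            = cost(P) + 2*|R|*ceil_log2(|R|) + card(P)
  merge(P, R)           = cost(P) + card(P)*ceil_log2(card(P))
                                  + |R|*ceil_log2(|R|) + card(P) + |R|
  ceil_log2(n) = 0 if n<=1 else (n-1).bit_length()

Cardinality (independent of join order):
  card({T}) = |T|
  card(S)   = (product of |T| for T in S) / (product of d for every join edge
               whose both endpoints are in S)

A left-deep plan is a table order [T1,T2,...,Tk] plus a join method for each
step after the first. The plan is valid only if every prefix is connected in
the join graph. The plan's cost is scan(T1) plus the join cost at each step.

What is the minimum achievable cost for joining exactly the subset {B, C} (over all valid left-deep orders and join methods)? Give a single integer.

2700

Selinger DP over subsets of {B,C}:
  {C}: scan cost=150, card=150
  {B}: scan cost=150, card=150
  {BC}: card=4500; try (C,hash)→2700, (B,hash)→2700, (C,merge)→2850, (B,merge)→2850, (C,nl_idx)→5850, (B,nl_idx)→5850 …(+2); best=2700 via (C,hash)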